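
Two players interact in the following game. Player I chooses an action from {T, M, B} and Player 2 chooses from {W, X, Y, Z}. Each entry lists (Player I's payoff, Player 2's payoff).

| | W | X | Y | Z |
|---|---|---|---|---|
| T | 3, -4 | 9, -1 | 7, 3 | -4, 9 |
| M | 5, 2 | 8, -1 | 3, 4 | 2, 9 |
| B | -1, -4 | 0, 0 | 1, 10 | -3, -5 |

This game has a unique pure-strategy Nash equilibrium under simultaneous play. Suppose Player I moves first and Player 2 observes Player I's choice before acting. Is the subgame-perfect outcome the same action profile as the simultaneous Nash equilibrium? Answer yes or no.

Backward induction with Player I moving first.
- T: Player 2 compares -4, -1, 3, 9 and picks Z; Player I would get -4.
- M: Player 2 compares 2, -1, 4, 9 and picks Z; Player I would get 2.
- B: Player 2 compares -4, 0, 10, -5 and picks Y; Player I would get 1.
Player I's induced payoffs are -4, 2, 1, so Player I commits to M. Subgame-perfect outcome: (M, Z) with payoffs (2, 9).
For the simultaneous game, intersect best replies.
Player I's best replies: W→M; X→T; Y→T; Z→M.
Player 2's best replies: T→Z; M→Z; B→Y.
The unique mutual best reply is (M, Z), giving (2, 9).
Sequential outcome (M, Z) coincides with the Nash profile (M, Z).

yes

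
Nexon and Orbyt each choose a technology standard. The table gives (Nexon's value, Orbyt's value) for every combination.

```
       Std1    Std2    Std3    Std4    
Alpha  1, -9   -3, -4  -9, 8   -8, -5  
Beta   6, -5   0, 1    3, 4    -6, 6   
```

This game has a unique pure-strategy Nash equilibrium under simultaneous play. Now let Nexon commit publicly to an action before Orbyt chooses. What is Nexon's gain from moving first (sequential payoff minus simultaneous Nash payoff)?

Work backward from Orbyt's decision.
- Alpha: BR = Std3, leader payoff -9.
- Beta: BR = Std4, leader payoff -6.
Maximizing over -9, -6, Nexon chooses Beta. Subgame-perfect outcome: (Beta, Std4) with payoffs (-6, 6).
Under simultaneous play:
Nexon's best replies: Std1→Beta; Std2→Beta; Std3→Beta; Std4→Beta.
Orbyt's best replies: Alpha→Std3; Beta→Std4.
The unique mutual best reply is (Beta, Std4), giving (-6, 6).
Nexon's commitment gain: -6 − -6 = 0.

0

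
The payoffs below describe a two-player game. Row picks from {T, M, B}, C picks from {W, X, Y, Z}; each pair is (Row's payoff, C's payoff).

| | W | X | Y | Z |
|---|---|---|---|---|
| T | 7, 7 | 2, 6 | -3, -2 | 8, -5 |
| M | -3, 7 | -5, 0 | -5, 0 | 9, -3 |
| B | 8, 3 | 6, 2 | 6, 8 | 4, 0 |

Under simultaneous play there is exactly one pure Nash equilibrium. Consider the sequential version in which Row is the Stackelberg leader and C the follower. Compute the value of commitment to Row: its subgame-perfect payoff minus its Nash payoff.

Backward induction with Row moving first.
- T: C compares 7, 6, -2, -5 and picks W; Row would get 7.
- M: C compares 7, 0, 0, -3 and picks W; Row would get -3.
- B: C compares 3, 2, 8, 0 and picks Y; Row would get 6.
Row's induced payoffs are 7, -3, 6, so Row commits to T. Subgame-perfect outcome: (T, W) with payoffs (7, 7).
For the simultaneous game, intersect best replies.
Row's best replies: W→B; X→B; Y→B; Z→M.
C's best replies: T→W; M→W; B→Y.
Only (B, Y) has each player best-responding; Nash payoffs (6, 8).
Row's commitment gain: 7 − 6 = 1.

1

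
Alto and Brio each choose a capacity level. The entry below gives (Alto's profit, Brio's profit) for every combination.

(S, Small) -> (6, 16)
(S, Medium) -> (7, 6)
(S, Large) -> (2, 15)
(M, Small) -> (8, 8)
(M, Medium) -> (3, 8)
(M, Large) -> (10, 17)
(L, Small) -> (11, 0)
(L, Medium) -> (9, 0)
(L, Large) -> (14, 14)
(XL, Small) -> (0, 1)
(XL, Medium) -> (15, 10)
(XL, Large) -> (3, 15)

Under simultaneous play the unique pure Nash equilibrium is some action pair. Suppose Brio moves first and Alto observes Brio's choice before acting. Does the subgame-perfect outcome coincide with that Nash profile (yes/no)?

Backward induction with Brio moving first.
- Small: BR = L, leader payoff 0.
- Medium: BR = XL, leader payoff 10.
- Large: BR = L, leader payoff 14.
Brio's induced payoffs are 0, 10, 14, so Brio commits to Large. Subgame-perfect outcome: (L, Large) with payoffs (14, 14).
Now find the simultaneous Nash equilibrium.
Alto's best replies: Small→L; Medium→XL; Large→L.
Brio's best replies: S→Small; M→Large; L→Large; XL→Large.
Only (L, Large) has each player best-responding; Nash payoffs (14, 14).
Sequential outcome (L, Large) coincides with the Nash profile (L, Large).

yes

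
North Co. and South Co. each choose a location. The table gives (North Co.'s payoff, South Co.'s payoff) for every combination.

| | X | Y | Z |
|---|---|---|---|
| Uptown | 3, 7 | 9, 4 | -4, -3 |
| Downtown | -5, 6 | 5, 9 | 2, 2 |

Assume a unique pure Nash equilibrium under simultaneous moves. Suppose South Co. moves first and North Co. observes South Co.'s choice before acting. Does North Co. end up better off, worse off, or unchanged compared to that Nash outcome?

Work backward from North Co.'s decision.
- X → North Co. plays Uptown (best of 3, -5); South Co. gets 7.
- Y → North Co. plays Uptown (best of 9, 5); South Co. gets 4.
- Z → North Co. plays Downtown (best of -4, 2); South Co. gets 2.
South Co.'s induced payoffs are 7, 4, 2, so South Co. commits to X. Subgame-perfect outcome: (Uptown, X) with payoffs (3, 7).
Now find the simultaneous Nash equilibrium.
North Co.'s best replies: X→Uptown; Y→Uptown; Z→Downtown.
South Co.'s best replies: Uptown→X; Downtown→Y.
The unique mutual best reply is (Uptown, X), giving (3, 7).
North Co. earns 3 sequentially versus 3 at the Nash outcome: unchanged.

unchanged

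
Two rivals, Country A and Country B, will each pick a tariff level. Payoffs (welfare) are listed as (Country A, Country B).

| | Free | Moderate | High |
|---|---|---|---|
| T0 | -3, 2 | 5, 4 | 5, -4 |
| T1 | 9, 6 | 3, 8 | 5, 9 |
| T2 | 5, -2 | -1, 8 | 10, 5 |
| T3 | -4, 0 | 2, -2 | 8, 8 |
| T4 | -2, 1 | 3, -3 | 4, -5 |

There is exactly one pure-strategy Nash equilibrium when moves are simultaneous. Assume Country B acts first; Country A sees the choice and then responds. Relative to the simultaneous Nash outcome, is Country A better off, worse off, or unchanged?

Backward induction with Country B moving first.
- Free: Country A compares -3, 9, 5, -4, -2 and picks T1; Country B would get 6.
- Moderate: Country A compares 5, 3, -1, 2, 3 and picks T0; Country B would get 4.
- High: Country A compares 5, 5, 10, 8, 4 and picks T2; Country B would get 5.
Maximizing over 6, 4, 5, Country B chooses Free. Subgame-perfect outcome: (T1, Free) with payoffs (9, 6).
Under simultaneous play:
Country A's best replies: Free→T1; Moderate→T0; High→T2.
Country B's best replies: T0→Moderate; T1→High; T2→Moderate; T3→High; T4→Free.
The unique mutual best reply is (T0, Moderate), giving (5, 4).
Country A earns 9 sequentially versus 5 at the Nash outcome: better off.

better off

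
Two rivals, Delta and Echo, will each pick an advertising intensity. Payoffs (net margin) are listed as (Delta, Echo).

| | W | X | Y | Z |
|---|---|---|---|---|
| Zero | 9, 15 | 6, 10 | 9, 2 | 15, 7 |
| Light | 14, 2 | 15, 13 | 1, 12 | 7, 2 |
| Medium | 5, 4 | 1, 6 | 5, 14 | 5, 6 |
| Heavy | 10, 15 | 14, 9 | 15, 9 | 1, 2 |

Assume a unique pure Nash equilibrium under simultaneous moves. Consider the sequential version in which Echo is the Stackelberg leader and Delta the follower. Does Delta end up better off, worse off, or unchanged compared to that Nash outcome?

unchanged

Delta best-responds to each possible Echo move:
- W → Delta plays Light (best of 9, 14, 5, 10); Echo gets 2.
- X → Delta plays Light (best of 6, 15, 1, 14); Echo gets 13.
- Y → Delta plays Heavy (best of 9, 1, 5, 15); Echo gets 9.
- Z → Delta plays Zero (best of 15, 7, 5, 1); Echo gets 7.
Maximizing over 2, 13, 9, 7, Echo chooses X. Subgame-perfect outcome: (Light, X) with payoffs (15, 13).
Now find the simultaneous Nash equilibrium.
Delta's best replies: W→Light; X→Light; Y→Heavy; Z→Zero.
Echo's best replies: Zero→W; Light→X; Medium→Y; Heavy→W.
Only (Light, X) has each player best-responding; Nash payoffs (15, 13).
Delta earns 15 sequentially versus 15 at the Nash outcome: unchanged.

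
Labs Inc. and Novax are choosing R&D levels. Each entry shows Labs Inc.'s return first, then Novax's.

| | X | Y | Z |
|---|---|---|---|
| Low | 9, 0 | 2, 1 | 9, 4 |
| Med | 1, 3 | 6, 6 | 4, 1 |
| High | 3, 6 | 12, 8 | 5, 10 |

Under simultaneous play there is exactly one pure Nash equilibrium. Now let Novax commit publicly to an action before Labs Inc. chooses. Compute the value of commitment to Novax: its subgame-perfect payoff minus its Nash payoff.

4

Work backward from Labs Inc.'s decision.
- X: BR = Low, leader payoff 0.
- Y: BR = High, leader payoff 8.
- Z: BR = Low, leader payoff 4.
Novax's induced payoffs are 0, 8, 4, so Novax commits to Y. Subgame-perfect outcome: (High, Y) with payoffs (12, 8).
For the simultaneous game, intersect best replies.
Labs Inc.'s best replies: X→Low; Y→High; Z→Low.
Novax's best replies: Low→Z; Med→Y; High→Z.
Only (Low, Z) has each player best-responding; Nash payoffs (9, 4).
Novax's commitment gain: 8 − 4 = 4.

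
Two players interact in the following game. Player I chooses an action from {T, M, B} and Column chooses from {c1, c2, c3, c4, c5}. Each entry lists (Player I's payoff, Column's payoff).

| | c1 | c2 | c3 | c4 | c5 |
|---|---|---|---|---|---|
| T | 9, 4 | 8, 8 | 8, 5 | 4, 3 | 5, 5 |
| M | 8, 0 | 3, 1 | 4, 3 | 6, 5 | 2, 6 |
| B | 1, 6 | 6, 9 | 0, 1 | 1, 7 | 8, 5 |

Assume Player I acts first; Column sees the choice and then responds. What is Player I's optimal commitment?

T

Backward induction with Player I moving first.
- T: Column compares 4, 8, 5, 3, 5 and picks c2; Player I would get 8.
- M: Column compares 0, 1, 3, 5, 6 and picks c5; Player I would get 2.
- B: Column compares 6, 9, 1, 7, 5 and picks c2; Player I would get 6.
Maximizing over 8, 2, 6, Player I chooses T. Subgame-perfect outcome: (T, c2) with payoffs (8, 8).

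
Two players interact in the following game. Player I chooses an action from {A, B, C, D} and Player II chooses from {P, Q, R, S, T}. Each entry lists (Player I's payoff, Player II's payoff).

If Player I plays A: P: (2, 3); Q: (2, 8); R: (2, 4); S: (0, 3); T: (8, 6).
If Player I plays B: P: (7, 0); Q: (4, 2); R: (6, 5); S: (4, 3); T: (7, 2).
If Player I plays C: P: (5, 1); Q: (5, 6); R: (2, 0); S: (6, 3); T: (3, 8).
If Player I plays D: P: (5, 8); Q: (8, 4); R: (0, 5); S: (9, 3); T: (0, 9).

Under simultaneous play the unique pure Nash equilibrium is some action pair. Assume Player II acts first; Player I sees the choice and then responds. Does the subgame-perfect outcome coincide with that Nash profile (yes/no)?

Backward induction with Player II moving first.
- P: BR = B, leader payoff 0.
- Q: BR = D, leader payoff 4.
- R: BR = B, leader payoff 5.
- S: BR = D, leader payoff 3.
- T: BR = A, leader payoff 6.
Maximizing over 0, 4, 5, 3, 6, Player II chooses T. Subgame-perfect outcome: (A, T) with payoffs (8, 6).
Now find the simultaneous Nash equilibrium.
Player I's best replies: P→B; Q→D; R→B; S→D; T→A.
Player II's best replies: A→Q; B→R; C→T; D→T.
Only (B, R) has each player best-responding; Nash payoffs (6, 5).
Sequential outcome (A, T) differs from the Nash profile (B, R).

no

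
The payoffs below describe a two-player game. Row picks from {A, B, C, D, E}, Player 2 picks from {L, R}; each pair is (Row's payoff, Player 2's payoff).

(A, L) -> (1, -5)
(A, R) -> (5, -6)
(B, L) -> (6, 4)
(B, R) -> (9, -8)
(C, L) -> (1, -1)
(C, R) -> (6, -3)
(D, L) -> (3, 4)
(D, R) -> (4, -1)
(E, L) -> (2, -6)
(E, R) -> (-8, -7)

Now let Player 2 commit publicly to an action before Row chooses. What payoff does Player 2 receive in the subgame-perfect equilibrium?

4

Work backward from Row's decision.
- L → Row plays B (best of 1, 6, 1, 3, 2); Player 2 gets 4.
- R → Row plays B (best of 5, 9, 6, 4, -8); Player 2 gets -8.
Maximizing over 4, -8, Player 2 chooses L. Subgame-perfect outcome: (B, L) with payoffs (6, 4).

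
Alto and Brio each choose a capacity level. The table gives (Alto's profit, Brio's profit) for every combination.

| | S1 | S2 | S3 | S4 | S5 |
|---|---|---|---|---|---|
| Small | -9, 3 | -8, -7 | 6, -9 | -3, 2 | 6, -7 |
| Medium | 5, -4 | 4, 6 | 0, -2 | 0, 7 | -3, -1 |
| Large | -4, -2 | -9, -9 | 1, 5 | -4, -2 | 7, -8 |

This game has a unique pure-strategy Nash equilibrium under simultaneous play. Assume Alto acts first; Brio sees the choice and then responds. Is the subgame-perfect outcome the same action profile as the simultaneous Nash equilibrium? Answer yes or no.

no

Solve by backward induction (Alto leads).
- Small: Brio compares 3, -7, -9, 2, -7 and picks S1; Alto would get -9.
- Medium: Brio compares -4, 6, -2, 7, -1 and picks S4; Alto would get 0.
- Large: Brio compares -2, -9, 5, -2, -8 and picks S3; Alto would get 1.
Among -9, 0, 1, the best is 1 at Large. Subgame-perfect outcome: (Large, S3) with payoffs (1, 5).
Under simultaneous play:
Alto's best replies: S1→Medium; S2→Medium; S3→Small; S4→Medium; S5→Large.
Brio's best replies: Small→S1; Medium→S4; Large→S3.
The unique mutual best reply is (Medium, S4), giving (0, 7).
Sequential outcome (Large, S3) differs from the Nash profile (Medium, S4).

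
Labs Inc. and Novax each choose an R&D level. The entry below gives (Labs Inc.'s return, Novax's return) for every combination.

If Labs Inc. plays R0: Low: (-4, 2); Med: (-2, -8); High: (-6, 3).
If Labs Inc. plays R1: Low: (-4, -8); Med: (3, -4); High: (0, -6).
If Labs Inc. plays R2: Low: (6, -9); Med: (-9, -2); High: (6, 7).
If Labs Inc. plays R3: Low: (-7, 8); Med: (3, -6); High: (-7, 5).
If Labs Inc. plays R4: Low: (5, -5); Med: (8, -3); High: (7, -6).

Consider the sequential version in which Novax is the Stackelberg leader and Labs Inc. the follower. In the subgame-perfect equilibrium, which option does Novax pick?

Med

Work backward from Labs Inc.'s decision.
- Low → Labs Inc. plays R2 (best of -4, -4, 6, -7, 5); Novax gets -9.
- Med → Labs Inc. plays R4 (best of -2, 3, -9, 3, 8); Novax gets -3.
- High → Labs Inc. plays R4 (best of -6, 0, 6, -7, 7); Novax gets -6.
Novax's induced payoffs are -9, -3, -6, so Novax commits to Med. Subgame-perfect outcome: (R4, Med) with payoffs (8, -3).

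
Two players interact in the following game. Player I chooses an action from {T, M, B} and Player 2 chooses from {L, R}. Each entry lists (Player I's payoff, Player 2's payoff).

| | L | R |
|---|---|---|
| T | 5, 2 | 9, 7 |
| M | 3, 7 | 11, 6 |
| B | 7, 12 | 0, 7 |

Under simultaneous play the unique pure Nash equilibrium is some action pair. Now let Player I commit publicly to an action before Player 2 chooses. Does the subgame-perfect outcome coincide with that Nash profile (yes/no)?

Work backward from Player 2's decision.
- T: BR = R, leader payoff 9.
- M: BR = L, leader payoff 3.
- B: BR = L, leader payoff 7.
Maximizing over 9, 3, 7, Player I chooses T. Subgame-perfect outcome: (T, R) with payoffs (9, 7).
Now find the simultaneous Nash equilibrium.
Player I's best replies: L→B; R→M.
Player 2's best replies: T→R; M→L; B→L.
Only (B, L) has each player best-responding; Nash payoffs (7, 12).
Sequential outcome (T, R) differs from the Nash profile (B, L).

no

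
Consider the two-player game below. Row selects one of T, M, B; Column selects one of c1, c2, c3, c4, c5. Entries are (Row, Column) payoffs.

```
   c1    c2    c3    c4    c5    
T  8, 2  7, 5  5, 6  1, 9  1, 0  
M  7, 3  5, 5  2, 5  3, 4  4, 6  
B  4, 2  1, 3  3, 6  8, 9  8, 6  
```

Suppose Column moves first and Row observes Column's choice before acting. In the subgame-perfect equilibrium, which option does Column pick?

Row best-responds to each possible Column move:
- c1 → Row plays T (best of 8, 7, 4); Column gets 2.
- c2 → Row plays T (best of 7, 5, 1); Column gets 5.
- c3 → Row plays T (best of 5, 2, 3); Column gets 6.
- c4 → Row plays B (best of 1, 3, 8); Column gets 9.
- c5 → Row plays B (best of 1, 4, 8); Column gets 6.
Among 2, 5, 6, 9, 6, the best is 9 at c4. Subgame-perfect outcome: (B, c4) with payoffs (8, 9).

c4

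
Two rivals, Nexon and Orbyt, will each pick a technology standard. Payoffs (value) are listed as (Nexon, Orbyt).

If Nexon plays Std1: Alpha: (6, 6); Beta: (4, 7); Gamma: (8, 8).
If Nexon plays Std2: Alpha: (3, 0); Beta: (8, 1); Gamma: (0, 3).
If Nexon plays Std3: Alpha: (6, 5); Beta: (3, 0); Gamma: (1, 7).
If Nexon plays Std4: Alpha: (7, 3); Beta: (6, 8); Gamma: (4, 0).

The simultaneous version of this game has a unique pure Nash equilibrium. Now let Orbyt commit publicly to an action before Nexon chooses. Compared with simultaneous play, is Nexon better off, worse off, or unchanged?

Work backward from Nexon's decision.
- Alpha: BR = Std4, leader payoff 3.
- Beta: BR = Std2, leader payoff 1.
- Gamma: BR = Std1, leader payoff 8.
Orbyt's induced payoffs are 3, 1, 8, so Orbyt commits to Gamma. Subgame-perfect outcome: (Std1, Gamma) with payoffs (8, 8).
Under simultaneous play:
Nexon's best replies: Alpha→Std4; Beta→Std2; Gamma→Std1.
Orbyt's best replies: Std1→Gamma; Std2→Gamma; Std3→Gamma; Std4→Beta.
The unique mutual best reply is (Std1, Gamma), giving (8, 8).
Nexon earns 8 sequentially versus 8 at the Nash outcome: unchanged.

unchanged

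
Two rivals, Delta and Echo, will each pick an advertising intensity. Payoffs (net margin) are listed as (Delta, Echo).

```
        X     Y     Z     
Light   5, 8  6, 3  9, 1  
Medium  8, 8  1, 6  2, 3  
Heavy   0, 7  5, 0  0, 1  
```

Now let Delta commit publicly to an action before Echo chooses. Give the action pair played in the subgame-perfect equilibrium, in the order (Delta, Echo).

(Medium, X)

Solve by backward induction (Delta leads).
- Light: Echo compares 8, 3, 1 and picks X; Delta would get 5.
- Medium: Echo compares 8, 6, 3 and picks X; Delta would get 8.
- Heavy: Echo compares 7, 0, 1 and picks X; Delta would get 0.
Delta's induced payoffs are 5, 8, 0, so Delta commits to Medium. Subgame-perfect outcome: (Medium, X) with payoffs (8, 8).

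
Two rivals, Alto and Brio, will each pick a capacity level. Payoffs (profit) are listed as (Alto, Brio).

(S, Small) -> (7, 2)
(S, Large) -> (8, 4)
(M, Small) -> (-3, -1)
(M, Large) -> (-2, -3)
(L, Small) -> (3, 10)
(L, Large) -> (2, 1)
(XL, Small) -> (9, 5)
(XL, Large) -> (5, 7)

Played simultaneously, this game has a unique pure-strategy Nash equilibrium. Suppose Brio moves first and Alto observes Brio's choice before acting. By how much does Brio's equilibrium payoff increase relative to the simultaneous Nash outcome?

1

Backward induction with Brio moving first.
- Small: BR = XL, leader payoff 5.
- Large: BR = S, leader payoff 4.
Among 5, 4, the best is 5 at Small. Subgame-perfect outcome: (XL, Small) with payoffs (9, 5).
Now find the simultaneous Nash equilibrium.
Alto's best replies: Small→XL; Large→S.
Brio's best replies: S→Large; M→Small; L→Small; XL→Large.
Only (S, Large) has each player best-responding; Nash payoffs (8, 4).
Brio's commitment gain: 5 − 4 = 1.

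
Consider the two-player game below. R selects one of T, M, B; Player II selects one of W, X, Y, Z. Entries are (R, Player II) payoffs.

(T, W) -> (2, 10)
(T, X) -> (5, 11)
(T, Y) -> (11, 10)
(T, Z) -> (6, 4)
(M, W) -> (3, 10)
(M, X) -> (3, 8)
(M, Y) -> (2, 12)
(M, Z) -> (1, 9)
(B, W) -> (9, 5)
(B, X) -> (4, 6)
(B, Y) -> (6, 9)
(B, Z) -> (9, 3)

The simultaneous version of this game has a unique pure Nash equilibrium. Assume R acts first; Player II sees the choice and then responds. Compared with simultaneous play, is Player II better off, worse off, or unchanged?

worse off

Solve by backward induction (R leads).
- T → Player II plays X (best of 10, 11, 10, 4); R gets 5.
- M → Player II plays Y (best of 10, 8, 12, 9); R gets 2.
- B → Player II plays Y (best of 5, 6, 9, 3); R gets 6.
Among 5, 2, 6, the best is 6 at B. Subgame-perfect outcome: (B, Y) with payoffs (6, 9).
For the simultaneous game, intersect best replies.
R's best replies: W→B; X→T; Y→T; Z→B.
Player II's best replies: T→X; M→Y; B→Y.
Only (T, X) has each player best-responding; Nash payoffs (5, 11).
Player II earns 9 sequentially versus 11 at the Nash outcome: worse off.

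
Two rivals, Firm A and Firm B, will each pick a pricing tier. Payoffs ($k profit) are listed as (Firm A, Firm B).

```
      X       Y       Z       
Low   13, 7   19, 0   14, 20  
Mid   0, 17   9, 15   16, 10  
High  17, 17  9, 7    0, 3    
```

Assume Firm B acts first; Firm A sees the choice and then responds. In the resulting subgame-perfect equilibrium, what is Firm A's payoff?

Firm A best-responds to each possible Firm B move:
- X: Firm A compares 13, 0, 17 and picks High; Firm B would get 17.
- Y: Firm A compares 19, 9, 9 and picks Low; Firm B would get 0.
- Z: Firm A compares 14, 16, 0 and picks Mid; Firm B would get 10.
Firm B's induced payoffs are 17, 0, 10, so Firm B commits to X. Subgame-perfect outcome: (High, X) with payoffs (17, 17).

17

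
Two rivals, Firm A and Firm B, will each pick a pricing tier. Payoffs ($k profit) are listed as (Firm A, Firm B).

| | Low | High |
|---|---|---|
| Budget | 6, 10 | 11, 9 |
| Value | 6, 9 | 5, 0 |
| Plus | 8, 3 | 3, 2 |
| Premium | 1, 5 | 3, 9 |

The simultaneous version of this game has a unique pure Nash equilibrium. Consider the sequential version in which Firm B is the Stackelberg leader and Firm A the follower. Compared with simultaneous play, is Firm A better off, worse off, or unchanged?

better off

Solve by backward induction (Firm B leads).
- Low: Firm A compares 6, 6, 8, 1 and picks Plus; Firm B would get 3.
- High: Firm A compares 11, 5, 3, 3 and picks Budget; Firm B would get 9.
Among 3, 9, the best is 9 at High. Subgame-perfect outcome: (Budget, High) with payoffs (11, 9).
Now find the simultaneous Nash equilibrium.
Firm A's best replies: Low→Plus; High→Budget.
Firm B's best replies: Budget→Low; Value→Low; Plus→Low; Premium→High.
The unique mutual best reply is (Plus, Low), giving (8, 3).
Firm A earns 11 sequentially versus 8 at the Nash outcome: better off.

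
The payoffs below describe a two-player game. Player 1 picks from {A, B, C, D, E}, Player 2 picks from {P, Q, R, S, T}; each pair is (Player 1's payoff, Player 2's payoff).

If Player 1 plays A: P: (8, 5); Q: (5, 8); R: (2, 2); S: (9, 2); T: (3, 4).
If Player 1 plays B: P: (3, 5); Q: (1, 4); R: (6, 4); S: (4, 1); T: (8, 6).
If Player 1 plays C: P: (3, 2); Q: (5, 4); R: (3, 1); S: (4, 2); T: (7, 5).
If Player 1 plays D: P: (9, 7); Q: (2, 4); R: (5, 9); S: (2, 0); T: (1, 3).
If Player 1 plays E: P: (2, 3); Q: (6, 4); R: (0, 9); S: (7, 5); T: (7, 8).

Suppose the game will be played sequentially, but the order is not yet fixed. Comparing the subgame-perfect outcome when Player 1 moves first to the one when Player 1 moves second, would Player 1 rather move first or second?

If Player 1 leads: Player 2's best replies are A→Q, B→T, C→T, D→R, E→R; Player 1's induced payoffs 5, 8, 7, 5, 0; outcome (B, T), payoffs (8, 6).
If Player 2 leads: Player 1's best replies are P→D, Q→E, R→B, S→A, T→B; Player 2's induced payoffs 7, 4, 4, 2, 6; outcome (D, P), payoffs (9, 7).
Player 1 gets 8 moving first and 9 moving second, so Player 1 prefers to move second.

second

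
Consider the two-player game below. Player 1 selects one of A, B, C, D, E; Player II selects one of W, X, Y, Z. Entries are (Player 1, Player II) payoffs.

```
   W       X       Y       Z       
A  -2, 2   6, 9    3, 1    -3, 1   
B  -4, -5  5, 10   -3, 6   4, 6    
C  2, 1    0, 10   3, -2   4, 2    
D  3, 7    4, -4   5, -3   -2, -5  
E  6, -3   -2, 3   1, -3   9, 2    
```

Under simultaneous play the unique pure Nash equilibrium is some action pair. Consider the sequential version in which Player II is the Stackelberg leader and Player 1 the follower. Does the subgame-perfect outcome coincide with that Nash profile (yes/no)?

yes

Solve by backward induction (Player II leads).
- W → Player 1 plays E (best of -2, -4, 2, 3, 6); Player II gets -3.
- X → Player 1 plays A (best of 6, 5, 0, 4, -2); Player II gets 9.
- Y → Player 1 plays D (best of 3, -3, 3, 5, 1); Player II gets -3.
- Z → Player 1 plays E (best of -3, 4, 4, -2, 9); Player II gets 2.
Among -3, 9, -3, 2, the best is 9 at X. Subgame-perfect outcome: (A, X) with payoffs (6, 9).
For the simultaneous game, intersect best replies.
Player 1's best replies: W→E; X→A; Y→D; Z→E.
Player II's best replies: A→X; B→X; C→X; D→W; E→X.
Only (A, X) has each player best-responding; Nash payoffs (6, 9).
Sequential outcome (A, X) coincides with the Nash profile (A, X).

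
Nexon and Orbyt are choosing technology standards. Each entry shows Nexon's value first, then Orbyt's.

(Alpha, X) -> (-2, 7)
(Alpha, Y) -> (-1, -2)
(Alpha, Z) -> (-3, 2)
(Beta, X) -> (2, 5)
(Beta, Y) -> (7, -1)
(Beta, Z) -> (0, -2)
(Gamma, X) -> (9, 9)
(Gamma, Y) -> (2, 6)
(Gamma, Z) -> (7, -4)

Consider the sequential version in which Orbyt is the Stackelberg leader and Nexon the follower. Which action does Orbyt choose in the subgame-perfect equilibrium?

Backward induction with Orbyt moving first.
- X: Nexon compares -2, 2, 9 and picks Gamma; Orbyt would get 9.
- Y: Nexon compares -1, 7, 2 and picks Beta; Orbyt would get -1.
- Z: Nexon compares -3, 0, 7 and picks Gamma; Orbyt would get -4.
Orbyt's induced payoffs are 9, -1, -4, so Orbyt commits to X. Subgame-perfect outcome: (Gamma, X) with payoffs (9, 9).

X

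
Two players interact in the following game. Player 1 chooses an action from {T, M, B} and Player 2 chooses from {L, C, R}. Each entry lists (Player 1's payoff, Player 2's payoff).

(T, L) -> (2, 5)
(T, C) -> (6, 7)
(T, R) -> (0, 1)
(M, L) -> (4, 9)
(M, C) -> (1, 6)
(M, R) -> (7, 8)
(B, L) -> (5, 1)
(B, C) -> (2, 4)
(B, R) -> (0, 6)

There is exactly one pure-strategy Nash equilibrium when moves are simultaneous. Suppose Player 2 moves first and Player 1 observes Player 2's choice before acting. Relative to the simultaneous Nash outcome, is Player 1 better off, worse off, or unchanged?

better off

Player 1 best-responds to each possible Player 2 move:
- L: Player 1 compares 2, 4, 5 and picks B; Player 2 would get 1.
- C: Player 1 compares 6, 1, 2 and picks T; Player 2 would get 7.
- R: Player 1 compares 0, 7, 0 and picks M; Player 2 would get 8.
Among 1, 7, 8, the best is 8 at R. Subgame-perfect outcome: (M, R) with payoffs (7, 8).
For the simultaneous game, intersect best replies.
Player 1's best replies: L→B; C→T; R→M.
Player 2's best replies: T→C; M→L; B→R.
The unique mutual best reply is (T, C), giving (6, 7).
Player 1 earns 7 sequentially versus 6 at the Nash outcome: better off.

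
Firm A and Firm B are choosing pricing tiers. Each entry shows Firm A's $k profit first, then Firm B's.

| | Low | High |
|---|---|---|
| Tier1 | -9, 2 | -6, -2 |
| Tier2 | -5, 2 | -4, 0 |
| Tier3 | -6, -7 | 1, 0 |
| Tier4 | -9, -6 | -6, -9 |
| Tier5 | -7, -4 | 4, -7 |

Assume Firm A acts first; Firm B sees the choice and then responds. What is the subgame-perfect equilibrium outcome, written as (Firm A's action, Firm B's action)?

Solve by backward induction (Firm A leads).
- Tier1: Firm B compares 2, -2 and picks Low; Firm A would get -9.
- Tier2: Firm B compares 2, 0 and picks Low; Firm A would get -5.
- Tier3: Firm B compares -7, 0 and picks High; Firm A would get 1.
- Tier4: Firm B compares -6, -9 and picks Low; Firm A would get -9.
- Tier5: Firm B compares -4, -7 and picks Low; Firm A would get -7.
Maximizing over -9, -5, 1, -9, -7, Firm A chooses Tier3. Subgame-perfect outcome: (Tier3, High) with payoffs (1, 0).

(Tier3, High)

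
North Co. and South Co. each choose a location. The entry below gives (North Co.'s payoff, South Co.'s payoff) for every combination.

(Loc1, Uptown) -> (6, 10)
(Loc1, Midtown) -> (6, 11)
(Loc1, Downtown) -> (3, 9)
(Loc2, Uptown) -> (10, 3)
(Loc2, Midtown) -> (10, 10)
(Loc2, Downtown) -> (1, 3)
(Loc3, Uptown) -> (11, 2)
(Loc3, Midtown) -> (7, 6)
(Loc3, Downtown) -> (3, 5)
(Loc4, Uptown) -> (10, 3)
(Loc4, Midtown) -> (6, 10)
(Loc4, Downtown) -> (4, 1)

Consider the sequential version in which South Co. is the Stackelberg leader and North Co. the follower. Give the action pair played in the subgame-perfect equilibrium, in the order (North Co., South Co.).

(Loc2, Midtown)

North Co. best-responds to each possible South Co. move:
- Uptown: North Co. compares 6, 10, 11, 10 and picks Loc3; South Co. would get 2.
- Midtown: North Co. compares 6, 10, 7, 6 and picks Loc2; South Co. would get 10.
- Downtown: North Co. compares 3, 1, 3, 4 and picks Loc4; South Co. would get 1.
South Co.'s induced payoffs are 2, 10, 1, so South Co. commits to Midtown. Subgame-perfect outcome: (Loc2, Midtown) with payoffs (10, 10).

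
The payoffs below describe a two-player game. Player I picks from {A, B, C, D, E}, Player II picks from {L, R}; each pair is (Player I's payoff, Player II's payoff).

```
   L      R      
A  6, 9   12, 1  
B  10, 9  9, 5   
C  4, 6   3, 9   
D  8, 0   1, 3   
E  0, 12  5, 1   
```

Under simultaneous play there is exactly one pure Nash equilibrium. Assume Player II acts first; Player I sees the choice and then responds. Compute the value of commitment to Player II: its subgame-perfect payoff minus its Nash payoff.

0

Work backward from Player I's decision.
- L: BR = B, leader payoff 9.
- R: BR = A, leader payoff 1.
Maximizing over 9, 1, Player II chooses L. Subgame-perfect outcome: (B, L) with payoffs (10, 9).
Now find the simultaneous Nash equilibrium.
Player I's best replies: L→B; R→A.
Player II's best replies: A→L; B→L; C→R; D→R; E→L.
The unique mutual best reply is (B, L), giving (10, 9).
Player II's commitment gain: 9 − 9 = 0.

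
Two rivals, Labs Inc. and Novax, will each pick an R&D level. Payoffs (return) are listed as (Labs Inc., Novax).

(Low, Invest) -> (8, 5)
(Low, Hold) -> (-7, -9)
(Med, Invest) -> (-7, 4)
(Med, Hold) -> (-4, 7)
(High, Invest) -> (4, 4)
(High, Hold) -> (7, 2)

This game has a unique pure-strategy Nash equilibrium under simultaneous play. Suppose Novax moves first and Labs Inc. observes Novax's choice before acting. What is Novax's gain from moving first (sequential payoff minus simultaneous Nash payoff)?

0

Work backward from Labs Inc.'s decision.
- Invest: Labs Inc. compares 8, -7, 4 and picks Low; Novax would get 5.
- Hold: Labs Inc. compares -7, -4, 7 and picks High; Novax would get 2.
Among 5, 2, the best is 5 at Invest. Subgame-perfect outcome: (Low, Invest) with payoffs (8, 5).
For the simultaneous game, intersect best replies.
Labs Inc.'s best replies: Invest→Low; Hold→High.
Novax's best replies: Low→Invest; Med→Hold; High→Invest.
Only (Low, Invest) has each player best-responding; Nash payoffs (8, 5).
Novax's commitment gain: 5 − 5 = 0.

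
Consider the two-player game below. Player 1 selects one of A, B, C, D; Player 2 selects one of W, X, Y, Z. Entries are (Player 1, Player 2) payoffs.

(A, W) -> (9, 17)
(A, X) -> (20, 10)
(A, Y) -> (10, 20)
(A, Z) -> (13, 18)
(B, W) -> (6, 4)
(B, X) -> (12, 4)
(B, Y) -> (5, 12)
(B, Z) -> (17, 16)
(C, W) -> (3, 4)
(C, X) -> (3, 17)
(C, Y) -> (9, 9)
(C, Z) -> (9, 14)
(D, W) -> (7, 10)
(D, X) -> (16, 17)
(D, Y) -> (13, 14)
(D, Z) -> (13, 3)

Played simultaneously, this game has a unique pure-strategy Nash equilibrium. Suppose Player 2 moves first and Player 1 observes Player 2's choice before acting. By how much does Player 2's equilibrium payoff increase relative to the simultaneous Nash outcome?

1

Solve by backward induction (Player 2 leads).
- W: BR = A, leader payoff 17.
- X: BR = A, leader payoff 10.
- Y: BR = D, leader payoff 14.
- Z: BR = B, leader payoff 16.
Among 17, 10, 14, 16, the best is 17 at W. Subgame-perfect outcome: (A, W) with payoffs (9, 17).
For the simultaneous game, intersect best replies.
Player 1's best replies: W→A; X→A; Y→D; Z→B.
Player 2's best replies: A→Y; B→Z; C→X; D→X.
The unique mutual best reply is (B, Z), giving (17, 16).
Player 2's commitment gain: 17 − 16 = 1.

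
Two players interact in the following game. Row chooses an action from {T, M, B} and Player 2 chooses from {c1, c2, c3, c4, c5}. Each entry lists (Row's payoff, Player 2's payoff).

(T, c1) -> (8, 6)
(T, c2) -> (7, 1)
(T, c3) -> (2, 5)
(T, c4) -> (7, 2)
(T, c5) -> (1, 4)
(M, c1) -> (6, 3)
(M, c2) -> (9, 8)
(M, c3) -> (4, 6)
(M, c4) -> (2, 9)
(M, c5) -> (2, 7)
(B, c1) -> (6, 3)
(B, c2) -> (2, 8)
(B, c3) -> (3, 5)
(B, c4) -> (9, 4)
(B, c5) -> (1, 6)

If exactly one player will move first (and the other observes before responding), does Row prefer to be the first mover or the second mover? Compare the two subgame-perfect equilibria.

If Row leads: Player 2's best replies are T→c1, M→c4, B→c2; Row's induced payoffs 8, 2, 2; outcome (T, c1), payoffs (8, 6).
If Player 2 leads: Row's best replies are c1→T, c2→M, c3→M, c4→B, c5→M; Player 2's induced payoffs 6, 8, 6, 4, 7; outcome (M, c2), payoffs (9, 8).
Row gets 8 moving first and 9 moving second, so Row prefers to move second.

second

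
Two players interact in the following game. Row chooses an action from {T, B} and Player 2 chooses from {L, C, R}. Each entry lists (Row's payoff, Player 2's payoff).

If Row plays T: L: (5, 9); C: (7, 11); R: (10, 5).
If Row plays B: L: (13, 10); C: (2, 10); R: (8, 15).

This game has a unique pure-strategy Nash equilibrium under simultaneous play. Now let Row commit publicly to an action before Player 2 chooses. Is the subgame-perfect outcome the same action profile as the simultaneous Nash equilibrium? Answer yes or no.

no

Player 2 best-responds to each possible Row move:
- T → Player 2 plays C (best of 9, 11, 5); Row gets 7.
- B → Player 2 plays R (best of 10, 10, 15); Row gets 8.
Among 7, 8, the best is 8 at B. Subgame-perfect outcome: (B, R) with payoffs (8, 15).
For the simultaneous game, intersect best replies.
Row's best replies: L→B; C→T; R→T.
Player 2's best replies: T→C; B→R.
Only (T, C) has each player best-responding; Nash payoffs (7, 11).
Sequential outcome (B, R) differs from the Nash profile (T, C).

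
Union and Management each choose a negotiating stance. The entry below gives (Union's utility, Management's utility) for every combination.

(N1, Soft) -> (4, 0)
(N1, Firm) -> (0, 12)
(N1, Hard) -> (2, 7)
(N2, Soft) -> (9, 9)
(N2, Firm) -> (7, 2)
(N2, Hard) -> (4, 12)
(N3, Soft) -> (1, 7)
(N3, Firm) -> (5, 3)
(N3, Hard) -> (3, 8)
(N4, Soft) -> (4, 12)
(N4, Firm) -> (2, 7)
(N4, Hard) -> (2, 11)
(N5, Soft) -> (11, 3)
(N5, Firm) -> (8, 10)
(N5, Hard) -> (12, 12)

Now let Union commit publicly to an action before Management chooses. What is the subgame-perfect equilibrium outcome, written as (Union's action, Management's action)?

(N5, Hard)

Management best-responds to each possible Union move:
- N1: BR = Firm, leader payoff 0.
- N2: BR = Hard, leader payoff 4.
- N3: BR = Hard, leader payoff 3.
- N4: BR = Soft, leader payoff 4.
- N5: BR = Hard, leader payoff 12.
Maximizing over 0, 4, 3, 4, 12, Union chooses N5. Subgame-perfect outcome: (N5, Hard) with payoffs (12, 12).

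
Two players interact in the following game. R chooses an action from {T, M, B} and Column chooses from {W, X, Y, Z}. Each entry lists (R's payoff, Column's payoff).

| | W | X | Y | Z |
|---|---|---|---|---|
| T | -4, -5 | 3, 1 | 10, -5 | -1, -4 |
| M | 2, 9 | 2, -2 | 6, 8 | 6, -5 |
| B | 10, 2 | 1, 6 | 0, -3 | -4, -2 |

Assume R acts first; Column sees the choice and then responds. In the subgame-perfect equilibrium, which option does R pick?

T

Column best-responds to each possible R move:
- T: Column compares -5, 1, -5, -4 and picks X; R would get 3.
- M: Column compares 9, -2, 8, -5 and picks W; R would get 2.
- B: Column compares 2, 6, -3, -2 and picks X; R would get 1.
Among 3, 2, 1, the best is 3 at T. Subgame-perfect outcome: (T, X) with payoffs (3, 1).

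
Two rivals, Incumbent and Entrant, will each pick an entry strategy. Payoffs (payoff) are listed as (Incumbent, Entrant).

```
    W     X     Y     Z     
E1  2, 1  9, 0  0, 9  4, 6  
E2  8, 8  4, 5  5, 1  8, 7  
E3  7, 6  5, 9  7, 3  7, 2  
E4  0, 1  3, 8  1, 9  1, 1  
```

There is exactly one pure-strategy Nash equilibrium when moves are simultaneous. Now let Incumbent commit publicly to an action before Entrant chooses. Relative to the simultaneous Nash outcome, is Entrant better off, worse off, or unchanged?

Solve by backward induction (Incumbent leads).
- E1 → Entrant plays Y (best of 1, 0, 9, 6); Incumbent gets 0.
- E2 → Entrant plays W (best of 8, 5, 1, 7); Incumbent gets 8.
- E3 → Entrant plays X (best of 6, 9, 3, 2); Incumbent gets 5.
- E4 → Entrant plays Y (best of 1, 8, 9, 1); Incumbent gets 1.
Incumbent's induced payoffs are 0, 8, 5, 1, so Incumbent commits to E2. Subgame-perfect outcome: (E2, W) with payoffs (8, 8).
Under simultaneous play:
Incumbent's best replies: W→E2; X→E1; Y→E3; Z→E2.
Entrant's best replies: E1→Y; E2→W; E3→X; E4→Y.
Only (E2, W) has each player best-responding; Nash payoffs (8, 8).
Entrant earns 8 sequentially versus 8 at the Nash outcome: unchanged.

unchanged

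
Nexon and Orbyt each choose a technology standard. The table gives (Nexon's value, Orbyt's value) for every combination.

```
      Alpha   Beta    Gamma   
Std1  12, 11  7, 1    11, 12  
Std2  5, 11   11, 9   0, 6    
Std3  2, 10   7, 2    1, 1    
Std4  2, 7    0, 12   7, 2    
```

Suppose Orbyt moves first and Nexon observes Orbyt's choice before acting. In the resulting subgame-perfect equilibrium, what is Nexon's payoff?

11

Backward induction with Orbyt moving first.
- Alpha: BR = Std1, leader payoff 11.
- Beta: BR = Std2, leader payoff 9.
- Gamma: BR = Std1, leader payoff 12.
Maximizing over 11, 9, 12, Orbyt chooses Gamma. Subgame-perfect outcome: (Std1, Gamma) with payoffs (11, 12).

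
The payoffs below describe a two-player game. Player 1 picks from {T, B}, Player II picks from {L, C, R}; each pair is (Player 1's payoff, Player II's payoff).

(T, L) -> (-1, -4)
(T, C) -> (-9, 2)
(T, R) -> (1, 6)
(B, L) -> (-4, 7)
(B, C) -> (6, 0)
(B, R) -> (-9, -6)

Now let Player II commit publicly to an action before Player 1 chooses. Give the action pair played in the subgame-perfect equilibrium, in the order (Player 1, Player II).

Player 1 best-responds to each possible Player II move:
- L: Player 1 compares -1, -4 and picks T; Player II would get -4.
- C: Player 1 compares -9, 6 and picks B; Player II would get 0.
- R: Player 1 compares 1, -9 and picks T; Player II would get 6.
Maximizing over -4, 0, 6, Player II chooses R. Subgame-perfect outcome: (T, R) with payoffs (1, 6).

(T, R)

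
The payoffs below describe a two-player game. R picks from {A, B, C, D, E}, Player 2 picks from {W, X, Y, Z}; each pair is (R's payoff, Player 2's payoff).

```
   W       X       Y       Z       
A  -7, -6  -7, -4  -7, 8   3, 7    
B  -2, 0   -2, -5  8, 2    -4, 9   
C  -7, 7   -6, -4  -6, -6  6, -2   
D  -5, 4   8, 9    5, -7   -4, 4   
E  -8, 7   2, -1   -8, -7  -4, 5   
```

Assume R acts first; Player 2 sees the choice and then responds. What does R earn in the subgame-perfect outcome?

8

Solve by backward induction (R leads).
- A: BR = Y, leader payoff -7.
- B: BR = Z, leader payoff -4.
- C: BR = W, leader payoff -7.
- D: BR = X, leader payoff 8.
- E: BR = W, leader payoff -8.
Maximizing over -7, -4, -7, 8, -8, R chooses D. Subgame-perfect outcome: (D, X) with payoffs (8, 9).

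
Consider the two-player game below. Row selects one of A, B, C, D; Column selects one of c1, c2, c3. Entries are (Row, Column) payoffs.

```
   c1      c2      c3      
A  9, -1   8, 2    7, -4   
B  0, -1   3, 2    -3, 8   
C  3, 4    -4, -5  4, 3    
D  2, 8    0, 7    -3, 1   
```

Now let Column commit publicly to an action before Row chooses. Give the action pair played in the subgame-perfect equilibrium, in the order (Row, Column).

Row best-responds to each possible Column move:
- c1: BR = A, leader payoff -1.
- c2: BR = A, leader payoff 2.
- c3: BR = A, leader payoff -4.
Maximizing over -1, 2, -4, Column chooses c2. Subgame-perfect outcome: (A, c2) with payoffs (8, 2).

(A, c2)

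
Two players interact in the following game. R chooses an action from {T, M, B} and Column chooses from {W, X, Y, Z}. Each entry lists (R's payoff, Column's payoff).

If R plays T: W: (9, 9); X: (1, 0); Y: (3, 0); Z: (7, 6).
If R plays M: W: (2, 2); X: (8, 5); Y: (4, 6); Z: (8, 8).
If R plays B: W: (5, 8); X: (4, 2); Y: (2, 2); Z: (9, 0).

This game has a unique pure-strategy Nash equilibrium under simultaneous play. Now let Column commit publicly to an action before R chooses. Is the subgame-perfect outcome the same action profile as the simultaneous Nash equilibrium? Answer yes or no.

yes

R best-responds to each possible Column move:
- W → R plays T (best of 9, 2, 5); Column gets 9.
- X → R plays M (best of 1, 8, 4); Column gets 5.
- Y → R plays M (best of 3, 4, 2); Column gets 6.
- Z → R plays B (best of 7, 8, 9); Column gets 0.
Column's induced payoffs are 9, 5, 6, 0, so Column commits to W. Subgame-perfect outcome: (T, W) with payoffs (9, 9).
Under simultaneous play:
R's best replies: W→T; X→M; Y→M; Z→B.
Column's best replies: T→W; M→Z; B→W.
Only (T, W) has each player best-responding; Nash payoffs (9, 9).
Sequential outcome (T, W) coincides with the Nash profile (T, W).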